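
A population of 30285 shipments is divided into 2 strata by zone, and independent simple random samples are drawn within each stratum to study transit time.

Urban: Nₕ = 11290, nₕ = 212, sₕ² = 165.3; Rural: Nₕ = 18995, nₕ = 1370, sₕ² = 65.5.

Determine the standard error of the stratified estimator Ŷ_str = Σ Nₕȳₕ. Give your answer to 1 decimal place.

10654.9

Var(Ŷ_str) = Σₕ Nₕ²(1 − fₕ)sₕ²/nₕ.
Urban: 11290²·(1 − 212/11290)·165.3/212 = 9.7519686 × 10^7.
Rural: 18995²·(1 − 1370/18995)·65.5/1370 = 1.6006234 × 10^7.
Sum = 1.1352592 × 10^8.
SE = √(1.1352592 × 10^8) = 10654.9.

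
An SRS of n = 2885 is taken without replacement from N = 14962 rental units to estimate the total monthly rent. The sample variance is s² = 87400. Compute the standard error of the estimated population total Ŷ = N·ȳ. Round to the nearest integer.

73987

Var(Ŷ) = N²·Var(ȳ) = N²·(1 − n/N)·s²/n.
f = 2885/14962 = 0.19282182; Var(ȳ) = 0.80717818·87400/2885 = 24.453162.
Var(Ŷ) = 14962² · 24.453162 = 5.4741202 × 10^9.
SE(Ŷ) = √(5.4741202 × 10^9) = 73987.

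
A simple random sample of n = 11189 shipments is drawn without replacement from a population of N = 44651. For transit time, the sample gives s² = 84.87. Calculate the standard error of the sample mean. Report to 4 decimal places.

Under SRS without replacement, Var(ȳ) = (1 − f)·s²/n with f = n/N = 11189/44651 = 0.25058789.
Var(ȳ) = (1 − 0.25058789)·84.87/11189 = 0.74941211·0.0075851283 = 0.0056843869.
SE(ȳ) = √(0.0056843869) = 0.0754.

0.0754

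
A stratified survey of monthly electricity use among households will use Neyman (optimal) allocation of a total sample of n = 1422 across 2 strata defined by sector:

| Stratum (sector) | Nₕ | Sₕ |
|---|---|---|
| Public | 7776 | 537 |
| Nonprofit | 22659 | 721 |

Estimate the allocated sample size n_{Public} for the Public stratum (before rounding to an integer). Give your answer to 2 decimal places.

Neyman allocation: nₕ = n·NₕSₕ / Σⱼ NⱼSⱼ.
Σ NⱼSⱼ = 7776·537 + 22659·721 = 2.0512851 × 10^7.
n_{Public} = 1422·7776·537 / (2.0512851 × 10^7) = 289.47.

289.47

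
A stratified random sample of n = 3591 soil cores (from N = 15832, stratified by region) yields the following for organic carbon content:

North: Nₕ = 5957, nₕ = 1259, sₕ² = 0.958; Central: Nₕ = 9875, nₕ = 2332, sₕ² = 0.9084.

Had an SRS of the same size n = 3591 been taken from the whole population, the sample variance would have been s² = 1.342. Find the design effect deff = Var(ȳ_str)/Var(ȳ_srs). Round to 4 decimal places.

0.6947

Var(ȳ_str) = Σ Wₕ²(1−fₕ)sₕ²/nₕ with Wₕ = Nₕ/15832:
  North: (5957/15832)²·(1−1259/5957)·0.958/1259 = 8.495889 × 10^-5
  Central: (9875/15832)²·(1−2332/9875)·0.9084/2332 = 1.1575992 × 10^-4
  → Var(ȳ_str) = 2.0071881 × 10^-4.
Var(ȳ_srs) = (1 − 3591/15832)·1.342/3591 = 2.8894703 × 10^-4.
deff = (2.0071881 × 10^-4) / (2.8894703 × 10^-4) = 0.6947.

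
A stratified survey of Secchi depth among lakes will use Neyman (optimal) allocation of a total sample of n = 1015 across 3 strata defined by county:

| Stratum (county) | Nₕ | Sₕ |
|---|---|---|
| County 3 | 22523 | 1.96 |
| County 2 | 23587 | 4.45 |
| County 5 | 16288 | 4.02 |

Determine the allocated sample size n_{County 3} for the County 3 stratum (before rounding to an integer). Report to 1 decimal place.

Neyman allocation: nₕ = n·NₕSₕ / Σⱼ NⱼSⱼ.
Σ NⱼSⱼ = 22523·1.96 + 23587·4.45 + 16288·4.02 = 214584.99.
n_{County 3} = 1015·22523·1.96 / 214584.99 = 208.8.

208.8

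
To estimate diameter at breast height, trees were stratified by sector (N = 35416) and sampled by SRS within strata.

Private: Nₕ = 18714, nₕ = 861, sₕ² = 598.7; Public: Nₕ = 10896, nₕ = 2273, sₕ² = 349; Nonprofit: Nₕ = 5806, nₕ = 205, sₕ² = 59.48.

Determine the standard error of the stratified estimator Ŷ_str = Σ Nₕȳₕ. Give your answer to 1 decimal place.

16005.6

Var(Ŷ_str) = Σₕ Nₕ²(1 − fₕ)sₕ²/nₕ.
Private: 18714²·(1 − 861/18714)·598.7/861 = 2.3231858 × 10^8.
Public: 10896²·(1 − 2273/10896)·349/2273 = 1.4426184 × 10^7.
Nonprofit: 5806²·(1 − 205/5806)·59.48/205 = 9.4353867 × 10^6.
Sum = 2.5618015 × 10^8.
SE = √(2.5618015 × 10^8) = 16005.6.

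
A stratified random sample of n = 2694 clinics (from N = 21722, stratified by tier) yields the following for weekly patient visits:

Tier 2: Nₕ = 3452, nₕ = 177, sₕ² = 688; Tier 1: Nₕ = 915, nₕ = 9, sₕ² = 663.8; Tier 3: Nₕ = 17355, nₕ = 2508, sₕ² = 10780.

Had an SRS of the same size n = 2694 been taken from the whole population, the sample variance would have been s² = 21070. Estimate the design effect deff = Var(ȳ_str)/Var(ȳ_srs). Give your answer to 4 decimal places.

Var(ȳ_str) = Σ Wₕ²(1−fₕ)sₕ²/nₕ with Wₕ = Nₕ/21722:
  Tier 2: (3452/21722)²·(1−177/3452)·688/177 = 0.093131724
  Tier 1: (915/21722)²·(1−9/915)·663.8/9 = 0.12958192
  Tier 3: (17355/21722)²·(1−2508/17355)·10780/2508 = 2.3472262
  → Var(ȳ_str) = 2.5699398.
Var(ȳ_srs) = (1 − 2694/21722)·21070/2694 = 6.8510995.
deff = 2.5699398 / 6.8510995 = 0.3751.

0.3751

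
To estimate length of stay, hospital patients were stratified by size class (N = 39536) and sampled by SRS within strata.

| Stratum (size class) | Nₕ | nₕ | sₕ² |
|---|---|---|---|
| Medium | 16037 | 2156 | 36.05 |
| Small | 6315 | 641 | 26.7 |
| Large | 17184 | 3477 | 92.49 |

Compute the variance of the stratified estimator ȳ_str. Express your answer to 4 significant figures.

0.007345

Var(ȳ_str) = Σₕ Wₕ²(1 − fₕ)sₕ²/nₕ with Wₕ = Nₕ/N, N = 39536.
Medium: Wₕ = 0.40563031; term = 0.40563031²·(1 − 0.13443911)·36.05/2156 = 0.0023813045.
Small: Wₕ = 0.15972784; term = 0.15972784²·(1 − 0.10150435)·26.7/641 = 9.5483969 × 10^-4.
Large: Wₕ = 0.43464185; term = 0.43464185²·(1 − 0.20233939)·92.49/3477 = 0.0040084024.
Sum = 0.0073445466.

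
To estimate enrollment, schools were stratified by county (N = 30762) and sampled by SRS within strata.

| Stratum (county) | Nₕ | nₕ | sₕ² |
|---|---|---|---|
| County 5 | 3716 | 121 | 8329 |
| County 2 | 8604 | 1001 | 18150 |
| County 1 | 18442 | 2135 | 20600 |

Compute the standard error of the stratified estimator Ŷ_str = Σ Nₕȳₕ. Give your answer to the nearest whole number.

Var(Ŷ_str) = Σₕ Nₕ²(1 − fₕ)sₕ²/nₕ.
County 5: 3716²·(1 − 121/3716)·8329/121 = 9.1956428 × 10^8.
County 2: 8604²·(1 − 1001/8604)·18150/1001 = 1.1861181 × 10^9.
County 1: 18442²·(1 − 2135/18442)·20600/2135 = 2.9016928 × 10^9.
Sum = 5.0073752 × 10^9.
SE = √(5.0073752 × 10^9) = 70763.

70763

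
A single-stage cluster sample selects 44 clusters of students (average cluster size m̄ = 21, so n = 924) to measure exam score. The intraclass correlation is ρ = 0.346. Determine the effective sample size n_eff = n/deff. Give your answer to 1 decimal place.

116.7

deff = 1 + (21 − 1)·0.346 = 1 + 6.92 = 7.92.
n_eff = 924 / 7.92 = 116.7.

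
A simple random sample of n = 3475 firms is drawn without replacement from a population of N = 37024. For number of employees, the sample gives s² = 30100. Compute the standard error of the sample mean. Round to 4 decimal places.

2.8016

Under SRS without replacement, Var(ȳ) = (1 − f)·s²/n with f = n/N = 3475/37024 = 0.09385804.
Var(ȳ) = (1 − 0.09385804)·30100/3475 = 0.90614196·8.6618705 = 7.8488843.
SE(ȳ) = √(7.8488843) = 2.8016.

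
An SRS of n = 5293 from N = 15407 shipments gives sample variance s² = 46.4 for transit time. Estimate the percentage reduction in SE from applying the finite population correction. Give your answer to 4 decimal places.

18.9781

f = n/N = 5293/15407 = 0.34354514.
SE_no-fpc = √(s²/n) = 0.093628495; SE_fpc = √((1−f)s²/n) = 0.075859587.
Ratio = √(1−f) = 0.81021902. Reduction = 100·(1 − 0.81021902) = 18.9781%.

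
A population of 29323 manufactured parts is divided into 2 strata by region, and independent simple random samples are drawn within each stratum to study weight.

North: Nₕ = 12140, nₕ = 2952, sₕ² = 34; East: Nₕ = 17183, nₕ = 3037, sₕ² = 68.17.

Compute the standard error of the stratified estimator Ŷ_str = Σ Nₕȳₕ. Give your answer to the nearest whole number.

2596

Var(Ŷ_str) = Σₕ Nₕ²(1 − fₕ)sₕ²/nₕ.
North: 12140²·(1 − 2952/12140)·34/2952 = 1.2847015 × 10^6.
East: 17183²·(1 − 3037/17183)·68.17/3037 = 5.4560852 × 10^6.
Sum = 6.7407867 × 10^6.
SE = √(6.7407867 × 10^6) = 2596.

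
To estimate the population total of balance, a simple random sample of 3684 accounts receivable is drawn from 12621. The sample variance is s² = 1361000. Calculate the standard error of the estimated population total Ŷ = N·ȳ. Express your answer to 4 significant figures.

204100

Var(Ŷ) = N²·Var(ȳ) = N²·(1 − n/N)·s²/n.
f = 3684/12621 = 0.29189446; Var(ȳ) = 0.70810554·1361000/3684 = 261.59925.
Var(Ŷ) = 12621² · 261.59925 = 4.1670051 × 10^10.
SE(Ŷ) = √(4.1670051 × 10^10) = 204100.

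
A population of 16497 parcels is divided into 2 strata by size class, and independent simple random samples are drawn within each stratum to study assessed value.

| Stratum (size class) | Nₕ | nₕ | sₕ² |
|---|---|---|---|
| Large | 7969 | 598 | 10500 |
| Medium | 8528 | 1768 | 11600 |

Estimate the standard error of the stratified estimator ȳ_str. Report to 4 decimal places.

2.2759

Var(ȳ_str) = Σₕ Wₕ²(1 − fₕ)sₕ²/nₕ with Wₕ = Nₕ/N, N = 16497.
Large: Wₕ = 0.48305753; term = 0.48305753²·(1 − 0.07504078)·10500/598 = 3.7897312.
Medium: Wₕ = 0.51694247; term = 0.51694247²·(1 − 0.20731707)·11600/1768 = 1.3898236.
Sum = 5.1795548.
SE = √(5.1795548) = 2.2759.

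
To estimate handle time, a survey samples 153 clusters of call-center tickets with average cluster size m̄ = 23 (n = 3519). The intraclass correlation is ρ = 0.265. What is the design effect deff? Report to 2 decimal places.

6.83

deff = 1 + (23 − 1)·0.265 = 1 + 5.83 = 6.83.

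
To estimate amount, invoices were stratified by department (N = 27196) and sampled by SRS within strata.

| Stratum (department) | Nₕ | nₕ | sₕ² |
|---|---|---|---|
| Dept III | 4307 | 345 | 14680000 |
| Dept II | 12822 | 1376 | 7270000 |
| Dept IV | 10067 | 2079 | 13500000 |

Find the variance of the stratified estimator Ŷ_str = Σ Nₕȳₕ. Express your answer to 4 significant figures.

Var(Ŷ_str) = Σₕ Nₕ²(1 − fₕ)sₕ²/nₕ.
Dept III: 4307²·(1 − 345/4307)·14680000/345 = 7.2609978 × 10^11.
Dept II: 12822²·(1 − 1376/12822)·7270000/1376 = 7.7539945 × 10^11.
Dept IV: 10067²·(1 − 2079/10067)·13500000/2079 = 5.221766 × 10^11.
Sum = 2.0236758 × 10^12.

2.024 × 10^12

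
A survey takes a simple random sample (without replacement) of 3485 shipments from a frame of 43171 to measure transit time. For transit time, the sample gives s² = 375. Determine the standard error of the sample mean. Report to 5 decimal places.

0.31451

Under SRS without replacement, Var(ȳ) = (1 − f)·s²/n with f = n/N = 3485/43171 = 0.08072549.
Var(ȳ) = (1 − 0.08072549)·375/3485 = 0.91927451·0.10760402 = 0.098917631.
SE(ȳ) = √(0.098917631) = 0.31451.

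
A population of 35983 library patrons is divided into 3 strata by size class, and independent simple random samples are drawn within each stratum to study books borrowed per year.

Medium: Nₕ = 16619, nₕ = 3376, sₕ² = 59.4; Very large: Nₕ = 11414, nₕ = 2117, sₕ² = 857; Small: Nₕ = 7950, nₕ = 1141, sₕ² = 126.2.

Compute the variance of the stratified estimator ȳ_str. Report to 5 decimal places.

Var(ȳ_str) = Σₕ Wₕ²(1 − fₕ)sₕ²/nₕ with Wₕ = Nₕ/N, N = 35983.
Medium: Wₕ = 0.46185699; term = 0.46185699²·(1 − 0.20314098)·59.4/3376 = 0.0029907529.
Very large: Wₕ = 0.31720535; term = 0.31720535²·(1 − 0.18547398)·857/2117 = 0.033177673.
Small: Wₕ = 0.22093767; term = 0.22093767²·(1 − 0.14352201)·126.2/1141 = 0.0046241236.
Sum = 0.04079255.

0.04079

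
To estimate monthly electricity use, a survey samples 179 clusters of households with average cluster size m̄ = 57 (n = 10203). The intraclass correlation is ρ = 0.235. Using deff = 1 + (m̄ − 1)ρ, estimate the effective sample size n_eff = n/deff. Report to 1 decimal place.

deff = 1 + (57 − 1)·0.235 = 1 + 13.16 = 14.16.
n_eff = 10203 / 14.16 = 720.6.

720.6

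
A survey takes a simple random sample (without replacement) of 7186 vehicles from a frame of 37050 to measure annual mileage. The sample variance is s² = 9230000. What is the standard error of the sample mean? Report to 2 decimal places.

32.18

Under SRS without replacement, Var(ȳ) = (1 − f)·s²/n with f = n/N = 7186/37050 = 0.19395412.
Var(ȳ) = (1 − 0.19395412)·9230000/7186 = 0.80604588·1284.442 = 1035.3192.
SE(ȳ) = √(1035.3192) = 32.18.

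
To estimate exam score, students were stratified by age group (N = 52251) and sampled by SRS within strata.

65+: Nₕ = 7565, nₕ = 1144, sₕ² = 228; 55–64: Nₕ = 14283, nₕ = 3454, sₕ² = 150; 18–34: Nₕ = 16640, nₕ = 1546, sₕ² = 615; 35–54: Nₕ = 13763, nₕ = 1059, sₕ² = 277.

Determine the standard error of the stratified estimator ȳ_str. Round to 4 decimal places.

Var(ȳ_str) = Σₕ Wₕ²(1 − fₕ)sₕ²/nₕ with Wₕ = Nₕ/N, N = 52251.
65+: Wₕ = 0.14478192; term = 0.14478192²·(1 − 0.15122274)·228/1144 = 0.0035459386.
55–64: Wₕ = 0.27335362; term = 0.27335362²·(1 − 0.24182595)·150/3454 = 0.0024602968.
18–34: Wₕ = 0.31846280; term = 0.31846280²·(1 − 0.09290865)·615/1546 = 0.036596039.
35–54: Wₕ = 0.26340166; term = 0.26340166²·(1 − 0.07694543)·277/1059 = 0.016751287.
Sum = 0.059353561.
SE = √(0.059353561) = 0.2436.

0.2436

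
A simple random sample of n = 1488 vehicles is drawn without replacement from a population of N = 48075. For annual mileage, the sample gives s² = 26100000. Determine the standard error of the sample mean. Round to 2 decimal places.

130.37

Under SRS without replacement, Var(ȳ) = (1 − f)·s²/n with f = n/N = 1488/48075 = 0.03095164.
Var(ȳ) = (1 − 0.03095164)·26100000/1488 = 0.96904836·17540.323 = 16997.421.
SE(ȳ) = √(16997.421) = 130.37.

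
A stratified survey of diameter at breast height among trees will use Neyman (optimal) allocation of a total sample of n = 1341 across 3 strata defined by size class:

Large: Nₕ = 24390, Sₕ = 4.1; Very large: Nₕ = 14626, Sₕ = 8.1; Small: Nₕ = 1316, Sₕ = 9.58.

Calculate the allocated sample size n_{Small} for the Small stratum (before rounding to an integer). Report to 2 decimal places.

Neyman allocation: nₕ = n·NₕSₕ / Σⱼ NⱼSⱼ.
Σ NⱼSⱼ = 24390·4.1 + 14626·8.1 + 1316·9.58 = 231076.88.
n_{Small} = 1341·1316·9.58 / 231076.88 = 73.16.

73.16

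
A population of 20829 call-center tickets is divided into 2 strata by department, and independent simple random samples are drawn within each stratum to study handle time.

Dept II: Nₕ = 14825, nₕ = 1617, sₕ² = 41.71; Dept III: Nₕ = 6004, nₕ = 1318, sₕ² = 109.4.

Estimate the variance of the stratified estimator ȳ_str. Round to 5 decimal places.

Var(ȳ_str) = Σₕ Wₕ²(1 − fₕ)sₕ²/nₕ with Wₕ = Nₕ/N, N = 20829.
Dept II: Wₕ = 0.71174804; term = 0.71174804²·(1 − 0.10907251)·41.71/1617 = 0.011641933.
Dept III: Wₕ = 0.28825196; term = 0.28825196²·(1 − 0.21952032)·109.4/1318 = 0.0053827975.
Sum = 0.017024731.

0.01702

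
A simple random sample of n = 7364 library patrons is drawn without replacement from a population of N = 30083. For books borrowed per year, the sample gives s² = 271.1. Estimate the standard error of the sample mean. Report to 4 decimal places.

Under SRS without replacement, Var(ȳ) = (1 − f)·s²/n with f = n/N = 7364/30083 = 0.24478942.
Var(ȳ) = (1 − 0.24478942)·271.1/7364 = 0.75521058·0.036814231 = 0.027802497.
SE(ȳ) = √(0.027802497) = 0.1667.

0.1667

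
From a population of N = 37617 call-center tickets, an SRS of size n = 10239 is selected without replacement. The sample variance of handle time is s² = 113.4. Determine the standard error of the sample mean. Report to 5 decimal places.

Under SRS without replacement, Var(ȳ) = (1 − f)·s²/n with f = n/N = 10239/37617 = 0.27219076.
Var(ȳ) = (1 − 0.27219076)·113.4/10239 = 0.72780924·0.0110753 = 0.0080607059.
SE(ȳ) = √(0.0080607059) = 0.08978.

0.08978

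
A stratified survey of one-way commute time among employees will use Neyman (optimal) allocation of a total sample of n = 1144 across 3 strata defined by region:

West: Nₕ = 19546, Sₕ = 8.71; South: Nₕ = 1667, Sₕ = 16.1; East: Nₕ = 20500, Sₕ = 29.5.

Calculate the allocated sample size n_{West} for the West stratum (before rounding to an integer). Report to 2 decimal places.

Neyman allocation: nₕ = n·NₕSₕ / Σⱼ NⱼSⱼ.
Σ NⱼSⱼ = 19546·8.71 + 1667·16.1 + 20500·29.5 = 801834.36.
n_{West} = 1144·19546·8.71 / 801834.36 = 242.89.

242.89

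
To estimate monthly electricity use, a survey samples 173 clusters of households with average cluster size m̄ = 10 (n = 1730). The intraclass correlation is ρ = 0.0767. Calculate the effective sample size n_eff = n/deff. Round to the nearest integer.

1023

deff = 1 + (10 − 1)·0.0767 = 1 + 0.6903 = 1.6903.
n_eff = 1730 / 1.6903 = 1023.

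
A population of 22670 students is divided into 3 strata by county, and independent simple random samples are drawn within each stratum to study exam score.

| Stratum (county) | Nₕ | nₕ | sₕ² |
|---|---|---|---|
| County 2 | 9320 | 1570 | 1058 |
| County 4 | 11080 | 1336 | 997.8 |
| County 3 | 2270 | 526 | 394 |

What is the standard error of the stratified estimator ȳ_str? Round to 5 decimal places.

0.50732

Var(ȳ_str) = Σₕ Wₕ²(1 − fₕ)sₕ²/nₕ with Wₕ = Nₕ/N, N = 22670.
County 2: Wₕ = 0.41111601; term = 0.41111601²·(1 − 0.16845494)·1058/1570 = 0.094711037.
County 4: Wₕ = 0.48875165; term = 0.48875165²·(1 − 0.12057762)·997.8/1336 = 0.1568957.
County 3: Wₕ = 0.10013233; term = 0.10013233²·(1 − 0.23171806)·394/526 = 0.0057700526.
Sum = 0.25737679.
SE = √(0.25737679) = 0.50732.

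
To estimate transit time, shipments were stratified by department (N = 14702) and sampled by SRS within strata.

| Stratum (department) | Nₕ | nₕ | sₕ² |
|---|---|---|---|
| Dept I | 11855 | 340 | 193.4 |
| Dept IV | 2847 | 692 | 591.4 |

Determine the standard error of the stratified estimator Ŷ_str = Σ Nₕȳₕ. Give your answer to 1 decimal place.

9104.6

Var(Ŷ_str) = Σₕ Nₕ²(1 − fₕ)sₕ²/nₕ.
Dept I: 11855²·(1 − 340/11855)·193.4/340 = 7.7650285 × 10^7.
Dept IV: 2847²·(1 − 692/2847)·591.4/692 = 5.2433635 × 10^6.
Sum = 8.2893649 × 10^7.
SE = √(8.2893649 × 10^7) = 9104.6.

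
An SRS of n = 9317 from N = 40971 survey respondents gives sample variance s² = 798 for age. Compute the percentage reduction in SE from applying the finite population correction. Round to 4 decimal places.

f = n/N = 9317/40971 = 0.22740475.
SE_no-fpc = √(s²/n) = 0.29266002; SE_fpc = √((1−f)s²/n) = 0.25724054.
Ratio = √(1−f) = 0.87897398. Reduction = 100·(1 − 0.87897398) = 12.1026%.

12.1026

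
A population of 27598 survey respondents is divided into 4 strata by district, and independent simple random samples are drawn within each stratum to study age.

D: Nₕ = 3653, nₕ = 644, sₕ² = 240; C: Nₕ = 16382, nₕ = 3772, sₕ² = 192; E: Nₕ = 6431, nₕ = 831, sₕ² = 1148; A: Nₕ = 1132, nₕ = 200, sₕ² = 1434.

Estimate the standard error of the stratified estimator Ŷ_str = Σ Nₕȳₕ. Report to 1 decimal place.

8481.0

Var(Ŷ_str) = Σₕ Nₕ²(1 − fₕ)sₕ²/nₕ.
D: 3653²·(1 − 644/3653)·240/644 = 4.0963517 × 10^6.
C: 16382²·(1 − 3772/16382)·192/3772 = 1.0515055 × 10^7.
E: 6431²·(1 − 831/6431)·1148/831 = 4.975164 × 10^7.
A: 1132²·(1 − 200/1132)·1434/200 = 7.5645221 × 10^6.
Sum = 7.1927569 × 10^7.
SE = √(7.1927569 × 10^7) = 8481.0.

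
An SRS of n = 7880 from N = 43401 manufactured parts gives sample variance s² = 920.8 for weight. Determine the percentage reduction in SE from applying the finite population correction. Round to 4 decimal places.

f = n/N = 7880/43401 = 0.18156264.
SE_no-fpc = √(s²/n) = 0.34183738; SE_fpc = √((1−f)s²/n) = 0.30925182.
Ratio = √(1−f) = 0.90467528. Reduction = 100·(1 − 0.90467528) = 9.5325%.

9.5325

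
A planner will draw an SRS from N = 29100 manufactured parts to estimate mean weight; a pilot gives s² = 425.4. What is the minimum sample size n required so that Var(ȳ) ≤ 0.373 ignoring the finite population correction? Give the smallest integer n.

Without fpc, n₀ = s²/D = 425.4/0.373 = 1140.4826.
Rounding up, n = 1141.

1141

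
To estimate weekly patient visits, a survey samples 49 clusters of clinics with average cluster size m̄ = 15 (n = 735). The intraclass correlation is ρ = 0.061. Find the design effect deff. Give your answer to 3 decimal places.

deff = 1 + (15 − 1)·0.061 = 1 + 0.854 = 1.854.

1.854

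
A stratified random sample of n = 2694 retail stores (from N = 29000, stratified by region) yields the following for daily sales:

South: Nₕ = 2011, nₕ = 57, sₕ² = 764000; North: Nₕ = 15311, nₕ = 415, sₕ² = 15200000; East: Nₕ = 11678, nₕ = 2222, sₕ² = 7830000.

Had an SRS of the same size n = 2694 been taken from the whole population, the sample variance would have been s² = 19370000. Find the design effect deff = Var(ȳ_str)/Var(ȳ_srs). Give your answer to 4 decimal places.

1.6035

Var(ȳ_str) = Σ Wₕ²(1−fₕ)sₕ²/nₕ with Wₕ = Nₕ/29000:
  South: (2011/29000)²·(1−57/2011)·764000/57 = 62.626644
  North: (15311/29000)²·(1−415/15311)·15200000/415 = 9932.8234
  East: (11678/29000)²·(1−2222/11678)·7830000/2222 = 462.69803
  → Var(ȳ_str) = 10458.148.
Var(ȳ_srs) = (1 − 2694/29000)·19370000/2694 = 6522.1209.
deff = 10458.148 / 6522.1209 = 1.6035.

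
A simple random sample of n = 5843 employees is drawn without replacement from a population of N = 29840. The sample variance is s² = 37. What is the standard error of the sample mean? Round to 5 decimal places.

0.07136

Under SRS without replacement, Var(ȳ) = (1 − f)·s²/n with f = n/N = 5843/29840 = 0.19581099.
Var(ȳ) = (1 − 0.19581099)·37/5843 = 0.80418901·0.0063323635 = 0.0050924171.
SE(ȳ) = √(0.0050924171) = 0.07136.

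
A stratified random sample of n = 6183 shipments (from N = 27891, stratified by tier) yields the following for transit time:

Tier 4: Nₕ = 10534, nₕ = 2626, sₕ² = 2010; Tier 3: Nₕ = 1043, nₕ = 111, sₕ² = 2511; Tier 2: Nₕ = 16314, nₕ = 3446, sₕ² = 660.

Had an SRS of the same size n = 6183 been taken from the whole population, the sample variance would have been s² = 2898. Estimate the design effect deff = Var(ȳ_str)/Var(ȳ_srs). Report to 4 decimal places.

Var(ȳ_str) = Σ Wₕ²(1−fₕ)sₕ²/nₕ with Wₕ = Nₕ/27891:
  Tier 4: (10534/27891)²·(1−2626/10534)·2010/2626 = 0.081965886
  Tier 3: (1043/27891)²·(1−111/1043)·2511/111 = 0.028268046
  Tier 2: (16314/27891)²·(1−3446/16314)·660/3446 = 0.05168589
  → Var(ȳ_str) = 0.16191982.
Var(ȳ_srs) = (1 − 6183/27891)·2898/6183 = 0.36480003.
deff = 0.16191982 / 0.36480003 = 0.4439.

0.4439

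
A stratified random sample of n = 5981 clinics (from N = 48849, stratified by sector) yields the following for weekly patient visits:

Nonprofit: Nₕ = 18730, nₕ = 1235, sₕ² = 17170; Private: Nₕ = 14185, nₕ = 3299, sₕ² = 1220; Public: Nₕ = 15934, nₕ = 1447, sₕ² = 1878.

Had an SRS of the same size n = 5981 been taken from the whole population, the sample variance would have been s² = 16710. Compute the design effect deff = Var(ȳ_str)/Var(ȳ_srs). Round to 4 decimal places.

0.8397

Var(ȳ_str) = Σ Wₕ²(1−fₕ)sₕ²/nₕ with Wₕ = Nₕ/48849:
  Nonprofit: (18730/48849)²·(1−1235/18730)·17170/1235 = 1.9091661
  Private: (14185/48849)²·(1−3299/14185)·1220/3299 = 0.023931164
  Public: (15934/48849)²·(1−1447/15934)·1878/1447 = 0.12555065
  → Var(ȳ_str) = 2.0586479.
Var(ȳ_srs) = (1 − 5981/48849)·16710/5981 = 2.4517726.
deff = 2.0586479 / 2.4517726 = 0.8397.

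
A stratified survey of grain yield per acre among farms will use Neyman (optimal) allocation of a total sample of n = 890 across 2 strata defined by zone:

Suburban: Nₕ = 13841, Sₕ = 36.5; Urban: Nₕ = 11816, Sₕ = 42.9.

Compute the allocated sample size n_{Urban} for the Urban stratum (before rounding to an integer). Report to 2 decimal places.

Neyman allocation: nₕ = n·NₕSₕ / Σⱼ NⱼSⱼ.
Σ NⱼSⱼ = 13841·36.5 + 11816·42.9 = 1.0121029 × 10^6.
n_{Urban} = 890·11816·42.9 / (1.0121029 × 10^6) = 445.75.

445.75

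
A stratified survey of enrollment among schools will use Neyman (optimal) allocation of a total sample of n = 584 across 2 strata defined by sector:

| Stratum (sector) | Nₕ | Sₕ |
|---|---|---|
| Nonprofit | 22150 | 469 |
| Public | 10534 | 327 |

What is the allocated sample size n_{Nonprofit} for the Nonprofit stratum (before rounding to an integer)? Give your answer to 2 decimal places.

Neyman allocation: nₕ = n·NₕSₕ / Σⱼ NⱼSⱼ.
Σ NⱼSⱼ = 22150·469 + 10534·327 = 1.3832968 × 10^7.
n_{Nonprofit} = 584·22150·469 / (1.3832968 × 10^7) = 438.58.

438.58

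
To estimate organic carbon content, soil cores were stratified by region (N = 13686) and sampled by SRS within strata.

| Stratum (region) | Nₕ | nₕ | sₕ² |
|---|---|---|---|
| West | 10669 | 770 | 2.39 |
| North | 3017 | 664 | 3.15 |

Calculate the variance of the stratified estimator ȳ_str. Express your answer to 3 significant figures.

0.00193

Var(ȳ_str) = Σₕ Wₕ²(1 − fₕ)sₕ²/nₕ with Wₕ = Nₕ/N, N = 13686.
West: Wₕ = 0.77955575; term = 0.77955575²·(1 − 0.07217171)·2.39/770 = 0.0017501253.
North: Wₕ = 0.22044425; term = 0.22044425²·(1 − 0.22008618)·3.15/664 = 1.7979874 × 10^-4.
Sum = 0.001929924.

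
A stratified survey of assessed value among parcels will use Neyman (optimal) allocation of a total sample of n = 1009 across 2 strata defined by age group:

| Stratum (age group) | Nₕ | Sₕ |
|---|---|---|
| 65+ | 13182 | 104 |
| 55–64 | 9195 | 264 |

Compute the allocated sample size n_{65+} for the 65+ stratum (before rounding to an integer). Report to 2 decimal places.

Neyman allocation: nₕ = n·NₕSₕ / Σⱼ NⱼSⱼ.
Σ NⱼSⱼ = 13182·104 + 9195·264 = 3.798408 × 10^6.
n_{65+} = 1009·13182·104 / (3.798408 × 10^6) = 364.17.

364.17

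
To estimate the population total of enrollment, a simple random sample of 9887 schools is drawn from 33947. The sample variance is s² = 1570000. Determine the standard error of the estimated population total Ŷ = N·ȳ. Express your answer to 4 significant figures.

360100

Var(Ŷ) = N²·Var(ȳ) = N²·(1 − n/N)·s²/n.
f = 9887/33947 = 0.29124812; Var(ȳ) = 0.70875188·1570000/9887 = 112.54581.
Var(Ŷ) = 33947² · 112.54581 = 1.2969766 × 10^11.
SE(Ŷ) = √(1.2969766 × 10^11) = 360100.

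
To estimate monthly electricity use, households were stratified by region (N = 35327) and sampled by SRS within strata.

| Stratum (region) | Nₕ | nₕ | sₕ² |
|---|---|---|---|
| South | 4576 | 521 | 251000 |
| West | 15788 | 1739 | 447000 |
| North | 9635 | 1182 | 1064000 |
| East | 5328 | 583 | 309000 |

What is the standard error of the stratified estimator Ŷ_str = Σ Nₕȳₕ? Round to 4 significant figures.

390700

Var(Ŷ_str) = Σₕ Nₕ²(1 − fₕ)sₕ²/nₕ.
South: 4576²·(1 − 521/4576)·251000/521 = 8.9394927 × 10^9.
West: 15788²·(1 − 1739/15788)·447000/1739 = 5.7013863 × 10^10.
North: 9635²·(1 − 1182/9635)·1064000/1182 = 7.331397 × 10^10.
East: 5328²·(1 − 583/5328)·309000/583 = 1.3399554 × 10^10.
Sum = 1.5266688 × 10^11.
SE = √(1.5266688 × 10^11) = 390700.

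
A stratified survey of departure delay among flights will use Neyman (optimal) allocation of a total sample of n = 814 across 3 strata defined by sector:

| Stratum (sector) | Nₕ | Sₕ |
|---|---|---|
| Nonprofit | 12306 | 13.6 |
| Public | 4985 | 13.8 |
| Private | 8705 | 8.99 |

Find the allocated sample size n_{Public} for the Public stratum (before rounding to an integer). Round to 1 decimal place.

178.1

Neyman allocation: nₕ = n·NₕSₕ / Σⱼ NⱼSⱼ.
Σ NⱼSⱼ = 12306·13.6 + 4985·13.8 + 8705·8.99 = 314412.55.
n_{Public} = 814·4985·13.8 / 314412.55 = 178.1.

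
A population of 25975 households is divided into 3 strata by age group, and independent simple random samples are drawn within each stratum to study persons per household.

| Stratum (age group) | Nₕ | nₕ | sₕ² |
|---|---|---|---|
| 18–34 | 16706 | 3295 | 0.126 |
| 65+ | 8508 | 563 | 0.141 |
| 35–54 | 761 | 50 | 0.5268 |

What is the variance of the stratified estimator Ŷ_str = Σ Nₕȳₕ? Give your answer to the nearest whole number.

Var(Ŷ_str) = Σₕ Nₕ²(1 − fₕ)sₕ²/nₕ.
18–34: 16706²·(1 − 3295/16706)·0.126/3295 = 8567.3945.
65+: 8508²·(1 − 563/8508)·0.141/563 = 16929.031.
35–54: 761²·(1 − 50/761)·0.5268/50 = 5700.7241.
Sum = 31197.15.

31197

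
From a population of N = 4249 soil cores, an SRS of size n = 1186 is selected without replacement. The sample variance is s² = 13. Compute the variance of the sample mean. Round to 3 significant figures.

Under SRS without replacement, Var(ȳ) = (1 − f)·s²/n with f = n/N = 1186/4249 = 0.27912450.
Var(ȳ) = (1 − 0.27912450)·13/1186 = 0.72087550·0.010961214 = 0.0079016707.

0.00790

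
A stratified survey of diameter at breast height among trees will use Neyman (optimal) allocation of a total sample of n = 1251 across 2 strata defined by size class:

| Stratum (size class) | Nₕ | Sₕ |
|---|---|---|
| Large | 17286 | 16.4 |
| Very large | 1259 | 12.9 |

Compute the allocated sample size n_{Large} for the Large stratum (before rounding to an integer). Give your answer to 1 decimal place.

1183.2

Neyman allocation: nₕ = n·NₕSₕ / Σⱼ NⱼSⱼ.
Σ NⱼSⱼ = 17286·16.4 + 1259·12.9 = 299731.5.
n_{Large} = 1251·17286·16.4 / 299731.5 = 1183.2.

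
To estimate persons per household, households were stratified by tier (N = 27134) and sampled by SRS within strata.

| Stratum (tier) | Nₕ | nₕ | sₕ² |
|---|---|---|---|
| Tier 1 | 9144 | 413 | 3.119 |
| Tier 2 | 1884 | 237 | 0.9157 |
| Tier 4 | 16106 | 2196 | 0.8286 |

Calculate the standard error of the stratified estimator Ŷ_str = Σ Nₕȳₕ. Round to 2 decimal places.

836.33

Var(Ŷ_str) = Σₕ Nₕ²(1 − fₕ)sₕ²/nₕ.
Tier 1: 9144²·(1 − 413/9144)·3.119/413 = 602928.11.
Tier 2: 1884²·(1 − 237/1884)·0.9157/237 = 11988.901.
Tier 4: 16106²·(1 − 2196/16106)·0.8286/2196 = 84533.221.
Sum = 699450.23.
SE = √(699450.23) = 836.33.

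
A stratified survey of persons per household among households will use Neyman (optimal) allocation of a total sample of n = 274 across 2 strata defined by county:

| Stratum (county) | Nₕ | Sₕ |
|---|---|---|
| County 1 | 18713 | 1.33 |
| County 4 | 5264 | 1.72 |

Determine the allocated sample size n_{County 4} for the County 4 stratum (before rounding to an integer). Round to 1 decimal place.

73.1

Neyman allocation: nₕ = n·NₕSₕ / Σⱼ NⱼSⱼ.
Σ NⱼSⱼ = 18713·1.33 + 5264·1.72 = 33942.37.
n_{County 4} = 274·5264·1.72 / 33942.37 = 73.1.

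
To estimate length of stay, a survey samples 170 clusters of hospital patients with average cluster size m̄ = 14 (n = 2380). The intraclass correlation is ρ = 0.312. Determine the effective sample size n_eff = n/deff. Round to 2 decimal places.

deff = 1 + (14 − 1)·0.312 = 1 + 4.056 = 5.056.
n_eff = 2380 / 5.056 = 470.73.

470.73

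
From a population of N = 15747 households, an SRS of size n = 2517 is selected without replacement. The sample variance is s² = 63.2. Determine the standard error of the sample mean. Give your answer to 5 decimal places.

0.14524

Under SRS without replacement, Var(ȳ) = (1 − f)·s²/n with f = n/N = 2517/15747 = 0.15983997.
Var(ȳ) = (1 − 0.15983997)·63.2/2517 = 0.84016003·0.025109257 = 0.021095794.
SE(ȳ) = √(0.021095794) = 0.14524.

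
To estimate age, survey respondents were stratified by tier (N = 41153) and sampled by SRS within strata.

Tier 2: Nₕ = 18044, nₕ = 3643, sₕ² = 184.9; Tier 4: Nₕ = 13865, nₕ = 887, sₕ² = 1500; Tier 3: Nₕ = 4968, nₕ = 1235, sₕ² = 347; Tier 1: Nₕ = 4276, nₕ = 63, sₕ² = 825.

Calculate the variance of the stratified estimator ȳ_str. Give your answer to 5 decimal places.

Var(ȳ_str) = Σₕ Wₕ²(1 − fₕ)sₕ²/nₕ with Wₕ = Nₕ/N, N = 41153.
Tier 2: Wₕ = 0.43846135; term = 0.43846135²·(1 − 0.20189537)·184.9/3643 = 0.0077875385.
Tier 4: Wₕ = 0.33691347; term = 0.33691347²·(1 − 0.06397404)·1500/887 = 0.17967692.
Tier 3: Wₕ = 0.12072024; term = 0.12072024²·(1 − 0.24859098)·347/1235 = 0.0030767988.
Tier 1: Wₕ = 0.10390494; term = 0.10390494²·(1 − 0.01473340)·825/63 = 0.13929629.
Sum = 0.32983755.

0.32984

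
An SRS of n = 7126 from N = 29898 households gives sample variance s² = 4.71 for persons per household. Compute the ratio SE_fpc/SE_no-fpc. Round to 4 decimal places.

f = n/N = 7126/29898 = 0.23834370.
SE_no-fpc = √(s²/n) = 0.02570914; SE_fpc = √((1−f)s²/n) = 0.022437118.
Ratio = √(1−f) = 0.87272922.

0.8727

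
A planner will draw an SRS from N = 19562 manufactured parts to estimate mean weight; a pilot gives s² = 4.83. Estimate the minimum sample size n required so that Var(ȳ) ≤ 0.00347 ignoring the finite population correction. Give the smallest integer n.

Without fpc, n₀ = s²/D = 4.83/0.00347 = 1391.9308.
Rounding up, n = 1392.

1392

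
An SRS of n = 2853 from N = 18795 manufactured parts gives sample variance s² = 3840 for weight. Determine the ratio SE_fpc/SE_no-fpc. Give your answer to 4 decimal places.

0.9210

f = n/N = 2853/18795 = 0.15179569.
SE_no-fpc = √(s²/n) = 1.1601516; SE_fpc = √((1−f)s²/n) = 1.0684765.
Ratio = √(1−f) = 0.92098008.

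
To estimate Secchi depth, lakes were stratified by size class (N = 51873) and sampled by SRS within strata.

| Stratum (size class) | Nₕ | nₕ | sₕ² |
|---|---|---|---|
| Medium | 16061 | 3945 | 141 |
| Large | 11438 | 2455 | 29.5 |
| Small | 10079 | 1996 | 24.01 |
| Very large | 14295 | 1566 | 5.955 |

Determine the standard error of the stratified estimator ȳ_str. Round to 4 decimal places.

0.0605

Var(ȳ_str) = Σₕ Wₕ²(1 − fₕ)sₕ²/nₕ with Wₕ = Nₕ/N, N = 51873.
Medium: Wₕ = 0.30962158; term = 0.30962158²·(1 − 0.24562605)·141/3945 = 0.0025847659.
Large: Wₕ = 0.22050007; term = 0.22050007²·(1 − 0.21463543)·29.5/2455 = 4.588379 × 10^-4.
Small: Wₕ = 0.19430147; term = 0.19430147²·(1 − 0.19803552)·24.01/1996 = 3.6419914 × 10^-4.
Very large: Wₕ = 0.27557689; term = 0.27557689²·(1 − 0.10954879)·5.955/1566 = 2.5714952 × 10^-4.
Sum = 0.0036649525.
SE = √(0.0036649525) = 0.0605.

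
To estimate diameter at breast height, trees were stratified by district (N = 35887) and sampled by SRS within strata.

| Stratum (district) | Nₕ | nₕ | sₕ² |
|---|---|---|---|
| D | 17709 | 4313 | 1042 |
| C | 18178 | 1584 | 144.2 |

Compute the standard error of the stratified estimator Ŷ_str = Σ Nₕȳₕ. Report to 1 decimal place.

9207.3

Var(Ŷ_str) = Σₕ Nₕ²(1 − fₕ)sₕ²/nₕ.
D: 17709²·(1 − 4313/17709)·1042/4313 = 5.7313567 × 10^7.
C: 18178²·(1 − 1584/18178)·144.2/1584 = 2.7460426 × 10^7.
Sum = 8.4773993 × 10^7.
SE = √(8.4773993 × 10^7) = 9207.3.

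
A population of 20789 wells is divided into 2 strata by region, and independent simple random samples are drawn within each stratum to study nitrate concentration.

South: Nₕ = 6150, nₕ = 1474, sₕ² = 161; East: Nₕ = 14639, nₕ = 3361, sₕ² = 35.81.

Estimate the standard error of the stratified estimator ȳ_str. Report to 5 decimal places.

Var(ȳ_str) = Σₕ Wₕ²(1 − fₕ)sₕ²/nₕ with Wₕ = Nₕ/N, N = 20789.
South: Wₕ = 0.29582953; term = 0.29582953²·(1 − 0.23967480)·161/1474 = 0.0072679313.
East: Wₕ = 0.70417047; term = 0.70417047²·(1 − 0.22959219)·35.81/3361 = 0.0040701659.
Sum = 0.011338097.
SE = √(0.011338097) = 0.10648.

0.10648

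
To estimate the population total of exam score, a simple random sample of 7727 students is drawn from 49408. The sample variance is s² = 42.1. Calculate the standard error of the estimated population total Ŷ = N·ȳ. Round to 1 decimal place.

Var(Ŷ) = N²·Var(ȳ) = N²·(1 − n/N)·s²/n.
f = 7727/49408 = 0.15639168; Var(ȳ) = 0.84360832·42.1/7727 = 0.0045963389.
Var(Ŷ) = 49408² · 0.0045963389 = 1.1220355 × 10^7.
SE(Ŷ) = √(1.1220355 × 10^7) = 3349.7.

3349.7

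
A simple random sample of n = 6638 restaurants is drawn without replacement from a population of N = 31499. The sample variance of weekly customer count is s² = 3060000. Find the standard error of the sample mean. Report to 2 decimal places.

19.07

Under SRS without replacement, Var(ȳ) = (1 − f)·s²/n with f = n/N = 6638/31499 = 0.21073685.
Var(ȳ) = (1 − 0.21073685)·3060000/6638 = 0.78926315·460.98222 = 363.83628.
SE(ȳ) = √(363.83628) = 19.07.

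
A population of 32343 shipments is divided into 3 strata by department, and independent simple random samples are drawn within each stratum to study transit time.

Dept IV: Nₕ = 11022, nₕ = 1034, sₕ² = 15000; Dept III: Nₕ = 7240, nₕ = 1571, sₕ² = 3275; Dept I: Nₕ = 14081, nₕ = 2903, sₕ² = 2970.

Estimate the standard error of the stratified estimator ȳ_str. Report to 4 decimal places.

1.3276

Var(ȳ_str) = Σₕ Wₕ²(1 − fₕ)sₕ²/nₕ with Wₕ = Nₕ/N, N = 32343.
Dept IV: Wₕ = 0.34078471; term = 0.34078471²·(1 − 0.09381238)·15000/1034 = 1.5266837.
Dept III: Wₕ = 0.22385060; term = 0.22385060²·(1 − 0.21698895)·3275/1571 = 0.081793641.
Dept I: Wₕ = 0.43536468; term = 0.43536468²·(1 − 0.20616433)·2970/2903 = 0.1539382.
Sum = 1.7624155.
SE = √(1.7624155) = 1.3276.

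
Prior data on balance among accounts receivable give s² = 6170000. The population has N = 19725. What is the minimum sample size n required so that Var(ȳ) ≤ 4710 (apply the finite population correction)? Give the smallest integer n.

Without fpc, n₀ = s²/D = 6170000/4710 = 1309.9788.
With fpc, (1 − n/N)·s²/n ≤ D requires n ≥ n₀/(1 + n₀/N) = 1309.9788/(1 + 1309.9788/19725) = 1228.3983.
Rounding up, n = 1229.

1229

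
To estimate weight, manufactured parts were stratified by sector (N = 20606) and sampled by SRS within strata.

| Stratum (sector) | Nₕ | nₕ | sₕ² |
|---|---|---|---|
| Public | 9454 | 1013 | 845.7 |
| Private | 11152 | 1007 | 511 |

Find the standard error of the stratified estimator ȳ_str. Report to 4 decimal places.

0.5405

Var(ȳ_str) = Σₕ Wₕ²(1 − fₕ)sₕ²/nₕ with Wₕ = Nₕ/N, N = 20606.
Public: Wₕ = 0.45879841; term = 0.45879841²·(1 − 0.10715041)·845.7/1013 = 0.15690219.
Private: Wₕ = 0.54120159; term = 0.54120159²·(1 − 0.09029770)·511/1007 = 0.13521001.
Sum = 0.2921122.
SE = √(0.2921122) = 0.5405.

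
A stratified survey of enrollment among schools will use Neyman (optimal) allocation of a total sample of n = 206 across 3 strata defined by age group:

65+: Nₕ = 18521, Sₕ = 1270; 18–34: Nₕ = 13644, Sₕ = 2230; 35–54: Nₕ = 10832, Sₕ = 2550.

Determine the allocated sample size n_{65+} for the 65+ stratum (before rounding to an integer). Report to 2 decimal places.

59.40

Neyman allocation: nₕ = n·NₕSₕ / Σⱼ NⱼSⱼ.
Σ NⱼSⱼ = 18521·1270 + 13644·2230 + 10832·2550 = 8.156939 × 10^7.
n_{65+} = 206·18521·1270 / (8.156939 × 10^7) = 59.40.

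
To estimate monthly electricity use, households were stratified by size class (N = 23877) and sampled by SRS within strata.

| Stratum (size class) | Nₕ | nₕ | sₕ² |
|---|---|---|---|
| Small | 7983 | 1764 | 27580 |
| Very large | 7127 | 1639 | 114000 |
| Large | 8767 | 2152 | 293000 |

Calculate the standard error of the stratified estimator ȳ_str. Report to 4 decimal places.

Var(ȳ_str) = Σₕ Wₕ²(1 − fₕ)sₕ²/nₕ with Wₕ = Nₕ/N, N = 23877.
Small: Wₕ = 0.33433848; term = 0.33433848²·(1 − 0.22096956)·27580/1764 = 1.3615163.
Very large: Wₕ = 0.29848808; term = 0.29848808²·(1 − 0.22997053)·114000/1639 = 4.771855.
Large: Wₕ = 0.36717343; term = 0.36717343²·(1 − 0.24546595)·293000/2152 = 13.849902.
Sum = 19.983273.
SE = √(19.983273) = 4.4703.

4.4703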